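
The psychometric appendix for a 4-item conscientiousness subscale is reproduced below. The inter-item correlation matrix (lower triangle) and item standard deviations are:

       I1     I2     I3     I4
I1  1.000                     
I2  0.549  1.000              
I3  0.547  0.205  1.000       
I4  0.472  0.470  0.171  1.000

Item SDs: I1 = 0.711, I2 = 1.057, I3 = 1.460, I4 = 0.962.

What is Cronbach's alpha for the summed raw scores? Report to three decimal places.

α = 0.666

Σσ²ᵢ = 0.711² + 1.057² + 1.460² + 0.962² = 4.6798
Covariances σ_ij = r_ij · s_i · s_j:
  σ(I1,I2) = 0.549 × 0.711 × 1.057 = 0.4126
  σ(I1,I3) = 0.547 × 0.711 × 1.460 = 0.5678
  σ(I1,I4) = 0.472 × 0.711 × 0.962 = 0.3228
  σ(I2,I3) = 0.205 × 1.057 × 1.460 = 0.3164
  σ(I2,I4) = 0.470 × 1.057 × 0.962 = 0.4779
  σ(I3,I4) = 0.171 × 1.460 × 0.962 = 0.2402
σ²_T = Σσ²ᵢ + 2·Σσ_ij = 4.6798 + 2 × 2.3377 = 9.3552
α = (4/3)·(1 − 4.6798/9.3552) = 0.666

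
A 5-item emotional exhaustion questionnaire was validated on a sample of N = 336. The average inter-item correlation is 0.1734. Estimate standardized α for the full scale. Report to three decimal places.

Standardized α = k·r̄ / (1 + (k−1)·r̄) = 5 × 0.1734 / (1 + 4 × 0.1734)
  = 0.8670 / 1.6936 = 0.512

standardized α = 0.512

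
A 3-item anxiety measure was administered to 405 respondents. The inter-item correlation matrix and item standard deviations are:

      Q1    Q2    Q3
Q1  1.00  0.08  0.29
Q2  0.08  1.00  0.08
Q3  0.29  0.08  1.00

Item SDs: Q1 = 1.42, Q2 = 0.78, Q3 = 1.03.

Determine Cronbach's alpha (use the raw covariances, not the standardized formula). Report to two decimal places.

Σσ²ᵢ = 1.42² + 0.78² + 1.03² = 3.6857
Covariances σ_ij = r_ij · s_i · s_j:
  σ(Q1,Q2) = 0.08 × 1.42 × 0.78 = 0.0886
  σ(Q1,Q3) = 0.29 × 1.42 × 1.03 = 0.4242
  σ(Q2,Q3) = 0.08 × 0.78 × 1.03 = 0.0643
σ²_T = Σσ²ᵢ + 2·Σσ_ij = 3.6857 + 2 × 0.5771 = 4.8399
α = (3/2)·(1 − 3.6857/4.8399) = 0.36

Cronbach's alpha = 0.36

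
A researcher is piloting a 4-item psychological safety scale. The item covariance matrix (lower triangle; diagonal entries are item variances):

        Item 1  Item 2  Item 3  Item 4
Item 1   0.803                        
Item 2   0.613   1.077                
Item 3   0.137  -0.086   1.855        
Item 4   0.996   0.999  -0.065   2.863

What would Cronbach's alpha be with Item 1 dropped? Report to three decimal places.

Remaining items: Item 2, Item 3, Item 4 (k = 3).
Σσᵢ² = 1.077 + 1.855 + 2.863 = 5.795
σ²_T = 5.795 + 2 × 0.848 = 7.491
α (item deleted) = (3/2)·(1 − 5.795/7.491) = 0.340

α = 0.340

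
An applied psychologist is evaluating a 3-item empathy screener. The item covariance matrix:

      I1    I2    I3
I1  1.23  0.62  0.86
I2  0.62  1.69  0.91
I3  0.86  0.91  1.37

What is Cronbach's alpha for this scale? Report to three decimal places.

Cronbach's alpha = 0.791

sum of item variances = 1.23 + 1.69 + 1.37 = 4.29
Sum of off-diagonal covariances = 2.39
total variance = 4.29 + 2 × 2.39 = 9.07
α = (k/(k−1))·(1 − sum of item variances/total variance) = (3/2)·(1 − 4.29/9.07) = 0.791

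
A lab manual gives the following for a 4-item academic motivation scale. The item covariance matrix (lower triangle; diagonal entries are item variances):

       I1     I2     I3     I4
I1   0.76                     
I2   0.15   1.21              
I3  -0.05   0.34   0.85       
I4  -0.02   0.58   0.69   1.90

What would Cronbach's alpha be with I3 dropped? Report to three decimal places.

Cronbach's alpha = 0.403

Remaining items: I1, I2, I4 (k = 3).
ΣVar(i) = 0.76 + 1.21 + 1.90 = 3.87
Var(T) = 3.87 + 2 × 0.71 = 5.29
α (item deleted) = (3/2)·(1 − 3.87/5.29) = 0.403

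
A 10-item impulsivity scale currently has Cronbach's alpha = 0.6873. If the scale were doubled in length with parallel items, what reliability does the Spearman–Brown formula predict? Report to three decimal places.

Length factor m = 2
α' = m·α / (1 + (m−1)·α)
   = 2 × 0.6873 / (1 + (2 − 1) × 0.6873)
   = 1.3746 / 1.6873 = 0.815

predicted reliability = 0.815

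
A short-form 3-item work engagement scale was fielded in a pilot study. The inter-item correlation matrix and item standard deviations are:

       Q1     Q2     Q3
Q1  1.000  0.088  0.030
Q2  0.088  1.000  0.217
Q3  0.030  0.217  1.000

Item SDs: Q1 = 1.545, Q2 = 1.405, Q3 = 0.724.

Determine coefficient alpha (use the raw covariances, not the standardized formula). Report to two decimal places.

α = 0.23

Σσ²ᵢ = 1.545² + 1.405² + 0.724² = 4.8852
Covariances σ_ij = r_ij · s_i · s_j:
  σ(Q1,Q2) = 0.088 × 1.545 × 1.405 = 0.1910
  σ(Q1,Q3) = 0.030 × 1.545 × 0.724 = 0.0336
  σ(Q2,Q3) = 0.217 × 1.405 × 0.724 = 0.2207
σ²_T = Σσ²ᵢ + 2·Σσ_ij = 4.8852 + 2 × 0.4453 = 5.7758
α = (3/2)·(1 − 4.8852/5.7758) = 0.23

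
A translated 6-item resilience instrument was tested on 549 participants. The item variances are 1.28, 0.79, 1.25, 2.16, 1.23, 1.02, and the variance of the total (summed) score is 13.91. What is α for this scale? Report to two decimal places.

α = 0.53

Σσᵢ² = 1.28 + 0.79 + 1.25 + 2.16 + 1.23 + 1.02 = 7.73
α = (k/(k−1))·(1 − Σσᵢ²/total variance) = (6/5)·(1 − 7.73/13.91) = 0.53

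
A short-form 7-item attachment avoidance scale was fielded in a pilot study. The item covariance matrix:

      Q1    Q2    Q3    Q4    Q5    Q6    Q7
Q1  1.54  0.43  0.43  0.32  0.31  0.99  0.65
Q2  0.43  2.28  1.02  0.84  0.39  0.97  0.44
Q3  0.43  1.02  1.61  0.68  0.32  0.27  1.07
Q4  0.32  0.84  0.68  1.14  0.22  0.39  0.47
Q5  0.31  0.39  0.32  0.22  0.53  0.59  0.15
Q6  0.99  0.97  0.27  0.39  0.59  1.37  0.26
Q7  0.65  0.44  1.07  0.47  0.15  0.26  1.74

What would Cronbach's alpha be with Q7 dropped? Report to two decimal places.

Cronbach's alpha = 0.79

Remaining items: Q1, Q2, Q3, Q4, Q5, Q6 (k = 6).
ΣVar(i) = 1.54 + 2.28 + 1.61 + 1.14 + 0.53 + 1.37 = 8.47
σ²_total = 8.47 + 2 × 8.17 = 24.81
α (item deleted) = (6/5)·(1 − 8.47/24.81) = 0.79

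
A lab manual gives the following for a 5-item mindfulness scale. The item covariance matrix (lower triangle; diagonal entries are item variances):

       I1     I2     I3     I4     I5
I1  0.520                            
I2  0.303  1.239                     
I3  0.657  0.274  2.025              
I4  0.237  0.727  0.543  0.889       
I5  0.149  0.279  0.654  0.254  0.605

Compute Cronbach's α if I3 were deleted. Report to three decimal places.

Remaining items: I1, I2, I4, I5 (k = 4).
ΣVar(i) = 0.520 + 1.239 + 0.889 + 0.605 = 3.253
total variance = 3.253 + 2 × 1.949 = 7.151
α (item deleted) = (4/3)·(1 − 3.253/7.151) = 0.727

Cronbach's α = 0.727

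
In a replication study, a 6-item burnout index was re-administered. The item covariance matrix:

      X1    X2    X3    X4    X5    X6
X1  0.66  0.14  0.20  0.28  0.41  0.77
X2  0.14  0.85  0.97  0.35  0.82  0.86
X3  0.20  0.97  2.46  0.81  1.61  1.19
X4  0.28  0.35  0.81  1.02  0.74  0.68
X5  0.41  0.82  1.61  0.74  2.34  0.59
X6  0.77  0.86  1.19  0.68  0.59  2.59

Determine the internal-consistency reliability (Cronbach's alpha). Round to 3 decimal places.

α = 0.813

Σσ²ᵢ = 0.66 + 0.85 + 2.46 + 1.02 + 2.34 + 2.59 = 9.92
Sum of the distinct covariances = 10.42
σ²_T = 9.92 + 2 × 10.42 = 30.76
α = (k/(k−1))·(1 − Σσ²ᵢ/σ²_T) = (6/5)·(1 − 9.92/30.76) = 0.813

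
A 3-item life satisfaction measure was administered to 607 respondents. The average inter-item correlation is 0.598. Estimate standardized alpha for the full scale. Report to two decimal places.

standardized alpha = 0.82

Standardized α = k·r̄ / (1 + (k−1)·r̄) = 3 × 0.598 / (1 + 2 × 0.598)
  = 1.7940 / 2.1960 = 0.82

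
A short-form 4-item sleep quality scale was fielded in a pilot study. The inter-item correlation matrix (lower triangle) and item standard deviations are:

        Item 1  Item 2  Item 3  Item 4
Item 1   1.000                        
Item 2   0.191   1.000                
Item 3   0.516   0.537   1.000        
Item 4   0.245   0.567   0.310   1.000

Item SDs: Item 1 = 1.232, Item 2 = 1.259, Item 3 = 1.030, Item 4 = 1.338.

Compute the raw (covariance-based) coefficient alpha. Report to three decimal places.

α = 0.714

Σσ²ᵢ = 1.232² + 1.259² + 1.030² + 1.338² = 5.9540
Covariances σ_ij = r_ij · s_i · s_j:
  σ(Item 1,Item 2) = 0.191 × 1.232 × 1.259 = 0.2963
  σ(Item 1,Item 3) = 0.516 × 1.232 × 1.030 = 0.6548
  σ(Item 1,Item 4) = 0.245 × 1.232 × 1.338 = 0.4039
  σ(Item 2,Item 3) = 0.537 × 1.259 × 1.030 = 0.6964
  σ(Item 2,Item 4) = 0.567 × 1.259 × 1.338 = 0.9551
  σ(Item 3,Item 4) = 0.310 × 1.030 × 1.338 = 0.4272
σ²_T = Σσ²ᵢ + 2·Σσ_ij = 5.9540 + 2 × 3.4337 = 12.8214
α = (4/3)·(1 − 5.9540/12.8214) = 0.714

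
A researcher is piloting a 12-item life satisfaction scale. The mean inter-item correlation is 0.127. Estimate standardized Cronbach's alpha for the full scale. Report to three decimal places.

Standardized α = k·r̄ / (1 + (k−1)·r̄) = 12 × 0.127 / (1 + 11 × 0.127)
  = 1.5240 / 2.3970 = 0.636

standardized Cronbach's alpha = 0.636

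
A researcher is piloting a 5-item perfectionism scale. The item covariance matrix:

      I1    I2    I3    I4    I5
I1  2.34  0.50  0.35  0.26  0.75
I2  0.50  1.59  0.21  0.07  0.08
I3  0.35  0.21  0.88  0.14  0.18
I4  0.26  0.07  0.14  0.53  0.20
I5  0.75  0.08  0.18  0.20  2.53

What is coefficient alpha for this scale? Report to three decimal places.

Σσᵢ² = 2.34 + 1.59 + 0.88 + 0.53 + 2.53 = 7.87
Σ_{i<j} σ_ij = 2.74
σ²_total = 7.87 + 2 × 2.74 = 13.35
α = (k/(k−1))·(1 − Σσᵢ²/σ²_total) = (5/4)·(1 − 7.87/13.35) = 0.513

α = 0.513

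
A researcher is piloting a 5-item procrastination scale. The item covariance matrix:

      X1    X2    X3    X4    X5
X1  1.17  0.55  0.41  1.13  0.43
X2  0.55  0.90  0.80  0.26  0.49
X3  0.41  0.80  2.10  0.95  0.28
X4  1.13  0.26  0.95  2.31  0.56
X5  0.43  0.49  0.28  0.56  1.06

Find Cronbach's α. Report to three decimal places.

sum of item variances = 1.17 + 0.90 + 2.10 + 2.31 + 1.06 = 7.54
Σ_{i<j} σ_ij = 5.86
σ²_T = 7.54 + 2 × 5.86 = 19.26
α = (k/(k−1))·(1 − sum of item variances/σ²_T) = (5/4)·(1 − 7.54/19.26) = 0.761

Cronbach's α = 0.761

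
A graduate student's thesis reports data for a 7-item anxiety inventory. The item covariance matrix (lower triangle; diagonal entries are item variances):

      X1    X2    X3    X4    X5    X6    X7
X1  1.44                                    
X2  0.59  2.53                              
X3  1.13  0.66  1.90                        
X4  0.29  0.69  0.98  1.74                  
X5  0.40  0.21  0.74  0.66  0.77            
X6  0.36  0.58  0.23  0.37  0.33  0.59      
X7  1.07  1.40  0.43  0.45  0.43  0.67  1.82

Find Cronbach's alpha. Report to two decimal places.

Cronbach's alpha = 0.82

Σσ²ᵢ = 1.44 + 2.53 + 1.90 + 1.74 + 0.77 + 0.59 + 1.82 = 10.79
Sum of off-diagonal covariances = 12.67
Var(T) = 10.79 + 2 × 12.67 = 36.13
α = (k/(k−1))·(1 − Σσ²ᵢ/Var(T)) = (7/6)·(1 − 10.79/36.13) = 0.82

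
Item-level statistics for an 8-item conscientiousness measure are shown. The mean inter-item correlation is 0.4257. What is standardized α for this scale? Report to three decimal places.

Standardized α = k·r̄ / (1 + (k−1)·r̄) = 8 × 0.4257 / (1 + 7 × 0.4257)
  = 3.4056 / 3.9799 = 0.856

α = 0.856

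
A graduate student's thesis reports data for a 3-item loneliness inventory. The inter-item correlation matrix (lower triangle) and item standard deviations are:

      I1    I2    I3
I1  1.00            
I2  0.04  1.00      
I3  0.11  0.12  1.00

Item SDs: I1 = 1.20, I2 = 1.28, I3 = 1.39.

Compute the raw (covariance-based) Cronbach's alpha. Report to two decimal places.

Σσ²ᵢ = 1.20² + 1.28² + 1.39² = 5.0105
Covariances σ_ij = r_ij · s_i · s_j:
  σ(I1,I2) = 0.04 × 1.20 × 1.28 = 0.0614
  σ(I1,I3) = 0.11 × 1.20 × 1.39 = 0.1835
  σ(I2,I3) = 0.12 × 1.28 × 1.39 = 0.2135
σ²_T = Σσ²ᵢ + 2·Σσ_ij = 5.0105 + 2 × 0.4584 = 5.9273
α = (3/2)·(1 − 5.0105/5.9273) = 0.23

α = 0.23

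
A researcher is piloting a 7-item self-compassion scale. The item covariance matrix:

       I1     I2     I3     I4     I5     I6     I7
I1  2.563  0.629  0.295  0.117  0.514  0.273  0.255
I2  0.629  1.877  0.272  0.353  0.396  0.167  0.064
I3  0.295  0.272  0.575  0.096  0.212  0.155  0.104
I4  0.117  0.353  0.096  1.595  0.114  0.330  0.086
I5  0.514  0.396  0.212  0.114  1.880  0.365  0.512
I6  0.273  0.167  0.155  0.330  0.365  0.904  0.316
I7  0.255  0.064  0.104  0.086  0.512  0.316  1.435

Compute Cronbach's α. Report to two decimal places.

α = 0.59

Σσᵢ² = 2.563 + 1.877 + 0.575 + 1.595 + 1.880 + 0.904 + 1.435 = 10.829
Sum of off-diagonal covariances = 5.625
σ²_T = 10.829 + 2 × 5.625 = 22.079
α = (k/(k−1))·(1 − Σσᵢ²/σ²_T) = (7/6)·(1 − 10.829/22.079) = 0.59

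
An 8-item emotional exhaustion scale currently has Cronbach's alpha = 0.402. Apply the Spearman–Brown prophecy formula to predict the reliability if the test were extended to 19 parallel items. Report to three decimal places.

predicted reliability = 0.615

Length factor m = 19/8 = 2.3750
α' = m·α / (1 + (m−1)·α)
   = 19/8 × 0.402 / (1 + (19/8 − 1) × 0.402)
   = 0.9548 / 1.5528 = 0.615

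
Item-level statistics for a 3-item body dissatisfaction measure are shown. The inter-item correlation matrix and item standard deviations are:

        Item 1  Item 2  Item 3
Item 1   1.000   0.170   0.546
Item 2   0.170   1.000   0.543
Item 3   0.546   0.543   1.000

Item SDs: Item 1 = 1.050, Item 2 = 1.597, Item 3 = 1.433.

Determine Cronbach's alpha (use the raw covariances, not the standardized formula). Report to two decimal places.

Σσ²ᵢ = 1.050² + 1.597² + 1.433² = 5.7064
Covariances σ_ij = r_ij · s_i · s_j:
  σ(Item 1,Item 2) = 0.170 × 1.050 × 1.597 = 0.2851
  σ(Item 1,Item 3) = 0.546 × 1.050 × 1.433 = 0.8215
  σ(Item 2,Item 3) = 0.543 × 1.597 × 1.433 = 1.2427
σ²_T = Σσ²ᵢ + 2·Σσ_ij = 5.7064 + 2 × 2.3493 = 10.4050
α = (3/2)·(1 − 5.7064/10.4050) = 0.68

α = 0.68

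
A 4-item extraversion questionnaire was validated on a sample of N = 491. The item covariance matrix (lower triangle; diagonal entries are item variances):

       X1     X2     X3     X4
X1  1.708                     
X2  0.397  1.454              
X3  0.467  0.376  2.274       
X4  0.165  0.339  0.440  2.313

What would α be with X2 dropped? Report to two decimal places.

α = 0.38

Remaining items: X1, X3, X4 (k = 3).
ΣVar(i) = 1.708 + 2.274 + 2.313 = 6.295
σ²_T = 6.295 + 2 × 1.072 = 8.439
α (item deleted) = (3/2)·(1 − 6.295/8.439) = 0.38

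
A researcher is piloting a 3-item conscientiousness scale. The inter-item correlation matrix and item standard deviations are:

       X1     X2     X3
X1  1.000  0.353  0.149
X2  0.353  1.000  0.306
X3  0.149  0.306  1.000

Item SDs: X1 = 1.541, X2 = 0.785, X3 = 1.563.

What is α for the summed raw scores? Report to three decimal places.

α = 0.449

Σσ²ᵢ = 1.541² + 0.785² + 1.563² = 5.4339
Covariances σ_ij = r_ij · s_i · s_j:
  σ(X1,X2) = 0.353 × 1.541 × 0.785 = 0.4270
  σ(X1,X3) = 0.149 × 1.541 × 1.563 = 0.3589
  σ(X2,X3) = 0.306 × 0.785 × 1.563 = 0.3754
σ²_T = Σσ²ᵢ + 2·Σσ_ij = 5.4339 + 2 × 1.1613 = 7.7565
α = (3/2)·(1 − 5.4339/7.7565) = 0.449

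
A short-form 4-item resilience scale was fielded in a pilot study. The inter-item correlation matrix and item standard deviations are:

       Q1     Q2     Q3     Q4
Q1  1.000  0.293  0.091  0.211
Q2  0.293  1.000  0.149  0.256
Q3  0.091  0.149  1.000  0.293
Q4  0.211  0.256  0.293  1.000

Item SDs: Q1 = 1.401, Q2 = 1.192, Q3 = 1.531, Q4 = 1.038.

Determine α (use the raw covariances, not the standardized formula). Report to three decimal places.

α = 0.501

Σσ²ᵢ = 1.401² + 1.192² + 1.531² + 1.038² = 6.8051
Covariances σ_ij = r_ij · s_i · s_j:
  σ(Q1,Q2) = 0.293 × 1.401 × 1.192 = 0.4893
  σ(Q1,Q3) = 0.091 × 1.401 × 1.531 = 0.1952
  σ(Q1,Q4) = 0.211 × 1.401 × 1.038 = 0.3068
  σ(Q2,Q3) = 0.149 × 1.192 × 1.531 = 0.2719
  σ(Q2,Q4) = 0.256 × 1.192 × 1.038 = 0.3167
  σ(Q3,Q4) = 0.293 × 1.531 × 1.038 = 0.4656
σ²_T = Σσ²ᵢ + 2·Σσ_ij = 6.8051 + 2 × 2.0455 = 10.8961
α = (4/3)·(1 − 6.8051/10.8961) = 0.501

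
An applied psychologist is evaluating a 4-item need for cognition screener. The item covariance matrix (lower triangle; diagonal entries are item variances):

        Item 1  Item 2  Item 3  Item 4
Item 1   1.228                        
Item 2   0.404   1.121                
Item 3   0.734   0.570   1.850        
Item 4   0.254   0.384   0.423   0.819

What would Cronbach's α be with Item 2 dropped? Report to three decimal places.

Cronbach's α = 0.630

Remaining items: Item 1, Item 3, Item 4 (k = 3).
Σσᵢ² = 1.228 + 1.850 + 0.819 = 3.897
σ²_T = 3.897 + 2 × 1.411 = 6.719
α (item deleted) = (3/2)·(1 − 3.897/6.719) = 0.630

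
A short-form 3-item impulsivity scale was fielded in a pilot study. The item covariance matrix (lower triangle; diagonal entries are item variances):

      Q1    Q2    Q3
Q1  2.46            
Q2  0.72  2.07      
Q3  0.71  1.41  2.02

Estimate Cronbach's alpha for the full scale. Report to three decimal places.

Cronbach's alpha = 0.697

Σσ²ᵢ = 2.46 + 2.07 + 2.02 = 6.55
Sum of off-diagonal covariances = 2.84
σ²_total = 6.55 + 2 × 2.84 = 12.23
α = (k/(k−1))·(1 − Σσ²ᵢ/σ²_total) = (3/2)·(1 − 6.55/12.23) = 0.697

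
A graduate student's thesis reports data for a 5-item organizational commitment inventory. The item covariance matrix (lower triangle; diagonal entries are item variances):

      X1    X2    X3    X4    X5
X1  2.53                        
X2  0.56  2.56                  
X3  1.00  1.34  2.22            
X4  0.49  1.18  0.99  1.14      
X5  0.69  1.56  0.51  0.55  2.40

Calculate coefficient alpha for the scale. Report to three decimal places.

α = 0.776

ΣVar(i) = 2.53 + 2.56 + 2.22 + 1.14 + 2.40 = 10.85
Sum of off-diagonal covariances = 8.87
σ²_T = 10.85 + 2 × 8.87 = 28.59
α = (k/(k−1))·(1 − ΣVar(i)/σ²_T) = (5/4)·(1 − 10.85/28.59) = 0.776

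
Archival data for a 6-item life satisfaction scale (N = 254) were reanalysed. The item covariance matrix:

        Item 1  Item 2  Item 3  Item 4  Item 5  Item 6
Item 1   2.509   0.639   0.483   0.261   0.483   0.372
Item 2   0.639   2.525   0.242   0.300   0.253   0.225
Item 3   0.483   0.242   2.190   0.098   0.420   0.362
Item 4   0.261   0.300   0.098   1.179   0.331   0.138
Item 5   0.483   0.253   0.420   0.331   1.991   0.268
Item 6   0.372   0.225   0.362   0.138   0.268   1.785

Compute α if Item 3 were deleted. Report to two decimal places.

Remaining items: Item 1, Item 2, Item 4, Item 5, Item 6 (k = 5).
ΣVar(i) = 2.509 + 2.525 + 1.179 + 1.991 + 1.785 = 9.989
σ²_T = 9.989 + 2 × 3.270 = 16.529
α (item deleted) = (5/4)·(1 − 9.989/16.529) = 0.49

α = 0.49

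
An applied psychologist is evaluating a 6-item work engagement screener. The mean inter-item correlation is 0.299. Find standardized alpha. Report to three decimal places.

α = 0.719

Standardized α = k·r̄ / (1 + (k−1)·r̄) = 6 × 0.299 / (1 + 5 × 0.299)
  = 1.7940 / 2.4950 = 0.719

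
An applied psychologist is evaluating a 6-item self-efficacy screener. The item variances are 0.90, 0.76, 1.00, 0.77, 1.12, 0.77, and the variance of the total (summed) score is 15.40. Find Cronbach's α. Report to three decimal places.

α = 0.785

Σσᵢ² = 0.90 + 0.76 + 1.00 + 0.77 + 1.12 + 0.77 = 5.32
α = (k/(k−1))·(1 − Σσᵢ²/total variance) = (6/5)·(1 − 5.32/15.40) = 0.785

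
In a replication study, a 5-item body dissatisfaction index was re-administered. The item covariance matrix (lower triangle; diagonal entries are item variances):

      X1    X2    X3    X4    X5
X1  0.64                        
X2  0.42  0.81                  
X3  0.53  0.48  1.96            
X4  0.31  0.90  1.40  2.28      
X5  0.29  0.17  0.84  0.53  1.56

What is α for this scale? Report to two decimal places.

Σσᵢ² = 0.64 + 0.81 + 1.96 + 2.28 + 1.56 = 7.25
Sum of the distinct covariances = 5.87
Var(T) = 7.25 + 2 × 5.87 = 18.99
α = (k/(k−1))·(1 − Σσᵢ²/Var(T)) = (5/4)·(1 − 7.25/18.99) = 0.77

α = 0.77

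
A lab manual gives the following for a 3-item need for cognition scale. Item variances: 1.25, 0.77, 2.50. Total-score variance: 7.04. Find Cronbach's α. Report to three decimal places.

Cronbach's α = 0.537

Σσᵢ² = 1.25 + 0.77 + 2.50 = 4.52
α = (k/(k−1))·(1 − Σσᵢ²/total variance) = (3/2)·(1 − 4.52/7.04) = 0.537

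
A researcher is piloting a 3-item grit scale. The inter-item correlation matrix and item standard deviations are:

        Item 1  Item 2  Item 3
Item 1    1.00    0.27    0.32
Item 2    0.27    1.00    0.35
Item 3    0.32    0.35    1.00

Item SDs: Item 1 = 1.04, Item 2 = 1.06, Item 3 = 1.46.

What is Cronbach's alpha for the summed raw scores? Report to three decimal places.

Cronbach's alpha = 0.569

Σσ²ᵢ = 1.04² + 1.06² + 1.46² = 4.3368
Covariances σ_ij = r_ij · s_i · s_j:
  σ(Item 1,Item 2) = 0.27 × 1.04 × 1.06 = 0.2976
  σ(Item 1,Item 3) = 0.32 × 1.04 × 1.46 = 0.4859
  σ(Item 2,Item 3) = 0.35 × 1.06 × 1.46 = 0.5417
σ²_T = Σσ²ᵢ + 2·Σσ_ij = 4.3368 + 2 × 1.3252 = 6.9872
α = (3/2)·(1 − 4.3368/6.9872) = 0.569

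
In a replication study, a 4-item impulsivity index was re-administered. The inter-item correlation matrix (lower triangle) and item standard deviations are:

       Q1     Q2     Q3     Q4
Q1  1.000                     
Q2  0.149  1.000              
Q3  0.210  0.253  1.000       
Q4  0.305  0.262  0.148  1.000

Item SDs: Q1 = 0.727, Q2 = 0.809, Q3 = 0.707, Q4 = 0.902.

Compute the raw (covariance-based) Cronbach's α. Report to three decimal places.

Σσ²ᵢ = 0.727² + 0.809² + 0.707² + 0.902² = 2.4965
Covariances σ_ij = r_ij · s_i · s_j:
  σ(Q1,Q2) = 0.149 × 0.727 × 0.809 = 0.0876
  σ(Q1,Q3) = 0.210 × 0.727 × 0.707 = 0.1079
  σ(Q1,Q4) = 0.305 × 0.727 × 0.902 = 0.2000
  σ(Q2,Q3) = 0.253 × 0.809 × 0.707 = 0.1447
  σ(Q2,Q4) = 0.262 × 0.809 × 0.902 = 0.1912
  σ(Q3,Q4) = 0.148 × 0.707 × 0.902 = 0.0944
σ²_T = Σσ²ᵢ + 2·Σσ_ij = 2.4965 + 2 × 0.8258 = 4.1481
α = (4/3)·(1 − 2.4965/4.1481) = 0.531

α = 0.531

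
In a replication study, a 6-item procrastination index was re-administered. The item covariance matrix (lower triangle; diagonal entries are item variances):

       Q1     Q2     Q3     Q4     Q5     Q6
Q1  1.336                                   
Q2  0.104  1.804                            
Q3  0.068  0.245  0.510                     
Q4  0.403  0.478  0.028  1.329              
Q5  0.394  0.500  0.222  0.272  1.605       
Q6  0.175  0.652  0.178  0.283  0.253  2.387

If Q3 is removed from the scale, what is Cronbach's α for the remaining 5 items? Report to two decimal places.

Remaining items: Q1, Q2, Q4, Q5, Q6 (k = 5).
Σσ²ᵢ = 1.336 + 1.804 + 1.329 + 1.605 + 2.387 = 8.461
σ²_T = 8.461 + 2 × 3.514 = 15.489
α (item deleted) = (5/4)·(1 − 8.461/15.489) = 0.57

α = 0.57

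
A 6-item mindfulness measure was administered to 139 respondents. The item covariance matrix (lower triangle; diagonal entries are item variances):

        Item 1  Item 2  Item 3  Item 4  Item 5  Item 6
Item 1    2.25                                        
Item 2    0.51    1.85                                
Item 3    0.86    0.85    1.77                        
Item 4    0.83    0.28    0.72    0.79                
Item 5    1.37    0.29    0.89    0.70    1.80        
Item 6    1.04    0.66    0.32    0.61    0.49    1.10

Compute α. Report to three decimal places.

Σσᵢ² = 2.25 + 1.85 + 1.77 + 0.79 + 1.80 + 1.10 = 9.56
Σ_{i<j} σ_ij = 10.42
total variance = 9.56 + 2 × 10.42 = 30.40
α = (k/(k−1))·(1 − Σσᵢ²/total variance) = (6/5)·(1 − 9.56/30.40) = 0.823

α = 0.823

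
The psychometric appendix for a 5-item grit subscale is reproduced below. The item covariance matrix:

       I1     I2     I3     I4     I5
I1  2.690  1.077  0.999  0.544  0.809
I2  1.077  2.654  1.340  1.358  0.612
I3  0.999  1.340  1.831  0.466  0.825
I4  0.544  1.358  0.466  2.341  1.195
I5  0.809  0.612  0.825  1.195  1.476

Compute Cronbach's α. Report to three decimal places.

Σσᵢ² = 2.690 + 2.654 + 1.831 + 2.341 + 1.476 = 10.992
Σ_{i<j} σ_ij = 9.225
total variance = 10.992 + 2 × 9.225 = 29.442
α = (k/(k−1))·(1 − Σσᵢ²/total variance) = (5/4)·(1 − 10.992/29.442) = 0.783

α = 0.783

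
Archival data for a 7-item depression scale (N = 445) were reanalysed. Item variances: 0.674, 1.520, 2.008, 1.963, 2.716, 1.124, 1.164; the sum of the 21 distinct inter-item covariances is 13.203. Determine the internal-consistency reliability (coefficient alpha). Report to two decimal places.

Σσ²ᵢ = 0.674 + 1.520 + 2.008 + 1.963 + 2.716 + 1.124 + 1.164 = 11.169
Sum of distinct covariances = 13.203
Var(T) = Σσ²ᵢ + 2·Σcov = 11.169 + 2 × 13.203 = 37.575
α = (7/6)·(1 − 11.169/37.575) = 0.82

coefficient alpha = 0.82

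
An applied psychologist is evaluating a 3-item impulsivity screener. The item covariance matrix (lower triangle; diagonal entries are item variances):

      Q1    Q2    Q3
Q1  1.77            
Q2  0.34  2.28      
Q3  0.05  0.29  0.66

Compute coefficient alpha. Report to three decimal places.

α = 0.336

sum of item variances = 1.77 + 2.28 + 0.66 = 4.71
Sum of the distinct covariances = 0.68
σ²_total = 4.71 + 2 × 0.68 = 6.07
α = (k/(k−1))·(1 − sum of item variances/σ²_total) = (3/2)·(1 − 4.71/6.07) = 0.336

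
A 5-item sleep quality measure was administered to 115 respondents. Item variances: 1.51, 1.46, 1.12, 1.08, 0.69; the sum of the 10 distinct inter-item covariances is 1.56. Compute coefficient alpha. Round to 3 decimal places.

sum of item variances = 1.51 + 1.46 + 1.12 + 1.08 + 0.69 = 5.86
Sum of distinct covariances = 1.56
Var(T) = sum of item variances + 2·Σcov = 5.86 + 2 × 1.56 = 8.98
α = (5/4)·(1 − 5.86/8.98) = 0.434

coefficient alpha = 0.434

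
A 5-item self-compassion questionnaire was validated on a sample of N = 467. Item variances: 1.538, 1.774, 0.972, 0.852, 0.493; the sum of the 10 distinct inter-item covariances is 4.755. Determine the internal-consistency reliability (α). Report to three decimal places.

Σσᵢ² = 1.538 + 1.774 + 0.972 + 0.852 + 0.493 = 5.629
Sum of distinct covariances = 4.755
Var(T) = Σσᵢ² + 2·Σcov = 5.629 + 2 × 4.755 = 15.139
α = (5/4)·(1 − 5.629/15.139) = 0.785

α = 0.785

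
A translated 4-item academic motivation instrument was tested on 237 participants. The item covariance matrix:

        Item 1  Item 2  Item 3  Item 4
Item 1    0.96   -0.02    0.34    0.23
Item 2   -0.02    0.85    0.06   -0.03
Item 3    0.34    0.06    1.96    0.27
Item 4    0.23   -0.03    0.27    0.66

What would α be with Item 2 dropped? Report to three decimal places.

α = 0.479

Remaining items: Item 1, Item 3, Item 4 (k = 3).
sum of item variances = 0.96 + 1.96 + 0.66 = 3.58
σ²_total = 3.58 + 2 × 0.84 = 5.26
α (item deleted) = (3/2)·(1 − 3.58/5.26) = 0.479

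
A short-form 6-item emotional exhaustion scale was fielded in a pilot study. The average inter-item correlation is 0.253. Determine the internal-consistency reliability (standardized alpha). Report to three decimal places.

Standardized α = k·r̄ / (1 + (k−1)·r̄) = 6 × 0.253 / (1 + 5 × 0.253)
  = 1.5180 / 2.2650 = 0.670

α = 0.670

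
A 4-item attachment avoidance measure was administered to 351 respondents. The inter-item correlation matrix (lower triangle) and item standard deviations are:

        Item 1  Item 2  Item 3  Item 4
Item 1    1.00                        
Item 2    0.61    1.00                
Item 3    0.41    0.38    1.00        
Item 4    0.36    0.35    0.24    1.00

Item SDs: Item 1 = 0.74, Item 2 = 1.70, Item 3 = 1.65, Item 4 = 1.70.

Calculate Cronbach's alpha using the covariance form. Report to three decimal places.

α = 0.663

Σσ²ᵢ = 0.74² + 1.70² + 1.65² + 1.70² = 9.0501
Covariances σ_ij = r_ij · s_i · s_j:
  σ(Item 1,Item 2) = 0.61 × 0.74 × 1.70 = 0.7674
  σ(Item 1,Item 3) = 0.41 × 0.74 × 1.65 = 0.5006
  σ(Item 1,Item 4) = 0.36 × 0.74 × 1.70 = 0.4529
  σ(Item 2,Item 3) = 0.38 × 1.70 × 1.65 = 1.0659
  σ(Item 2,Item 4) = 0.35 × 1.70 × 1.70 = 1.0115
  σ(Item 3,Item 4) = 0.24 × 1.65 × 1.70 = 0.6732
σ²_T = Σσ²ᵢ + 2·Σσ_ij = 9.0501 + 2 × 4.4715 = 17.9931
α = (4/3)·(1 − 9.0501/17.9931) = 0.663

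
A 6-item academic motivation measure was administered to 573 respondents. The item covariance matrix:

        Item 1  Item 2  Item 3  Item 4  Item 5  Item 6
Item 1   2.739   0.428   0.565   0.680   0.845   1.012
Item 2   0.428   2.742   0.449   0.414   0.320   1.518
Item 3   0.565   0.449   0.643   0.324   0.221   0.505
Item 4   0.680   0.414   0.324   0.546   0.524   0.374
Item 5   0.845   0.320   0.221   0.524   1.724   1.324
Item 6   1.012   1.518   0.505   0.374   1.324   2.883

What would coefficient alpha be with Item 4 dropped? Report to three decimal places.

Remaining items: Item 1, Item 2, Item 3, Item 5, Item 6 (k = 5).
sum of item variances = 2.739 + 2.742 + 0.643 + 1.724 + 2.883 = 10.731
total variance = 10.731 + 2 × 7.187 = 25.105
α (item deleted) = (5/4)·(1 − 10.731/25.105) = 0.716

coefficient alpha = 0.716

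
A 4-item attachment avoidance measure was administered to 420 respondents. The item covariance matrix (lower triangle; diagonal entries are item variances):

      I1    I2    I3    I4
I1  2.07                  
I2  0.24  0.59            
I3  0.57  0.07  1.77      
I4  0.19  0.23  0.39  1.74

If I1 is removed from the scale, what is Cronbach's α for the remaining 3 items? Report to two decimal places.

α = 0.38

Remaining items: I2, I3, I4 (k = 3).
ΣVar(i) = 0.59 + 1.77 + 1.74 = 4.10
total variance = 4.10 + 2 × 0.69 = 5.48
α (item deleted) = (3/2)·(1 − 4.10/5.48) = 0.38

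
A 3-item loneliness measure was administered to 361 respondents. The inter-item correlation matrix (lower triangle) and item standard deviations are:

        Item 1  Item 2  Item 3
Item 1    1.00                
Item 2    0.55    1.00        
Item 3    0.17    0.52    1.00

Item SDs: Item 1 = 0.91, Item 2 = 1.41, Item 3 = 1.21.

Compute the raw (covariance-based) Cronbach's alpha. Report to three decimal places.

Σσ²ᵢ = 0.91² + 1.41² + 1.21² = 4.2803
Covariances σ_ij = r_ij · s_i · s_j:
  σ(Item 1,Item 2) = 0.55 × 0.91 × 1.41 = 0.7057
  σ(Item 1,Item 3) = 0.17 × 0.91 × 1.21 = 0.1872
  σ(Item 2,Item 3) = 0.52 × 1.41 × 1.21 = 0.8872
σ²_T = Σσ²ᵢ + 2·Σσ_ij = 4.2803 + 2 × 1.7801 = 7.8405
α = (3/2)·(1 − 4.2803/7.8405) = 0.681

Cronbach's alpha = 0.681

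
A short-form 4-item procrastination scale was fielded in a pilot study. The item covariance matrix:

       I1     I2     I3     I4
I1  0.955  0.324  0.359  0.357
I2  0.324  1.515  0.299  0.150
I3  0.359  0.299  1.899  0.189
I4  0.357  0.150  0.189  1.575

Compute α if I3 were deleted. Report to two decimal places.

Remaining items: I1, I2, I4 (k = 3).
Σσᵢ² = 0.955 + 1.515 + 1.575 = 4.045
Var(T) = 4.045 + 2 × 0.831 = 5.707
α (item deleted) = (3/2)·(1 − 4.045/5.707) = 0.44

α = 0.44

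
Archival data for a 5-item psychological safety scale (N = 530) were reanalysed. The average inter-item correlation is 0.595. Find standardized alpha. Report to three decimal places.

α = 0.880

Standardized α = k·r̄ / (1 + (k−1)·r̄) = 5 × 0.595 / (1 + 4 × 0.595)
  = 2.9750 / 3.3800 = 0.880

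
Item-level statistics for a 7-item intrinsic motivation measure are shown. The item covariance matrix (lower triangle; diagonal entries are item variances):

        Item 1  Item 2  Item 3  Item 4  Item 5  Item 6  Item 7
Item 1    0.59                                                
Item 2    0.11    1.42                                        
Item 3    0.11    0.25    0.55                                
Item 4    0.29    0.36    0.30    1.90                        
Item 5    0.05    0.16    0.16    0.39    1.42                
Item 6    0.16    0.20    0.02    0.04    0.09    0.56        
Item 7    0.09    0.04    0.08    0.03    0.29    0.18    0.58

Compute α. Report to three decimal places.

Σσᵢ² = 0.59 + 1.42 + 0.55 + 1.90 + 1.42 + 0.56 + 0.58 = 7.02
Σ_{i<j} σ_ij = 3.40
total variance = 7.02 + 2 × 3.40 = 13.82
α = (k/(k−1))·(1 − Σσᵢ²/total variance) = (7/6)·(1 − 7.02/13.82) = 0.574

α = 0.574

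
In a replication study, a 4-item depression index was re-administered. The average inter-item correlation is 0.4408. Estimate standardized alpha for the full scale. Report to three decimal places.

α = 0.759

Standardized α = k·r̄ / (1 + (k−1)·r̄) = 4 × 0.4408 / (1 + 3 × 0.4408)
  = 1.7632 / 2.3224 = 0.759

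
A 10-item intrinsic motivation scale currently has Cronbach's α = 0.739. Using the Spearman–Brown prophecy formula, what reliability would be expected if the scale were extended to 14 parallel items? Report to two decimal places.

predicted reliability = 0.80

Length factor m = 14/10 = 1.4000
α' = m·α / (1 + (m−1)·α)
   = 14/10 × 0.739 / (1 + (14/10 − 1) × 0.739)
   = 1.0346 / 1.2956 = 0.80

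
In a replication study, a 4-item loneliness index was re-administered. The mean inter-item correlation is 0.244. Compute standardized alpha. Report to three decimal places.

standardized alpha = 0.564

Standardized α = k·r̄ / (1 + (k−1)·r̄) = 4 × 0.244 / (1 + 3 × 0.244)
  = 0.9760 / 1.7320 = 0.564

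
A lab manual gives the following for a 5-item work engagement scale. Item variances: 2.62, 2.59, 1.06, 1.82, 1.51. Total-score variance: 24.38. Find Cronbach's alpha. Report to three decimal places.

Cronbach's alpha = 0.758

ΣVar(i) = 2.62 + 2.59 + 1.06 + 1.82 + 1.51 = 9.60
α = (k/(k−1))·(1 − ΣVar(i)/σ²_total) = (5/4)·(1 − 9.60/24.38) = 0.758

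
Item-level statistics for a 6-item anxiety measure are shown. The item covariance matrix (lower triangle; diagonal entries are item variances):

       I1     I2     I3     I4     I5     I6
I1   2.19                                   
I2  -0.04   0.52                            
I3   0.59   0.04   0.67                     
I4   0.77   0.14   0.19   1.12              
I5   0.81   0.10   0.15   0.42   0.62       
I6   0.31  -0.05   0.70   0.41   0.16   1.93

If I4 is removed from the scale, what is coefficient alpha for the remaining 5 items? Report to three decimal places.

Remaining items: I1, I2, I3, I5, I6 (k = 5).
Σσ²ᵢ = 2.19 + 0.52 + 0.67 + 0.62 + 1.93 = 5.93
σ²_total = 5.93 + 2 × 2.77 = 11.47
α (item deleted) = (5/4)·(1 − 5.93/11.47) = 0.604

coefficient alpha = 0.604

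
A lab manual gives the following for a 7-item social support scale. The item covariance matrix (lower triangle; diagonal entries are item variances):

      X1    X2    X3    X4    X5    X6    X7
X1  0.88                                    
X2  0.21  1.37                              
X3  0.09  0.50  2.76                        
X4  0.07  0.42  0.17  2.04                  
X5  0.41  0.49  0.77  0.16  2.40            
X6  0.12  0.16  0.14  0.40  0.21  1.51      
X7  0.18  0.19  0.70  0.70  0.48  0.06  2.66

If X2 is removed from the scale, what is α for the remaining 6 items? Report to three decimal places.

Remaining items: X1, X3, X4, X5, X6, X7 (k = 6).
Σσ²ᵢ = 0.88 + 2.76 + 2.04 + 2.40 + 1.51 + 2.66 = 12.25
σ²_total = 12.25 + 2 × 4.66 = 21.57
α (item deleted) = (6/5)·(1 − 12.25/21.57) = 0.518

α = 0.518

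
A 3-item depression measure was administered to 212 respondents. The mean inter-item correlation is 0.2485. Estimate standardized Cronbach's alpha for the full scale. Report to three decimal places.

α = 0.498

Standardized α = k·r̄ / (1 + (k−1)·r̄) = 3 × 0.2485 / (1 + 2 × 0.2485)
  = 0.7455 / 1.4970 = 0.498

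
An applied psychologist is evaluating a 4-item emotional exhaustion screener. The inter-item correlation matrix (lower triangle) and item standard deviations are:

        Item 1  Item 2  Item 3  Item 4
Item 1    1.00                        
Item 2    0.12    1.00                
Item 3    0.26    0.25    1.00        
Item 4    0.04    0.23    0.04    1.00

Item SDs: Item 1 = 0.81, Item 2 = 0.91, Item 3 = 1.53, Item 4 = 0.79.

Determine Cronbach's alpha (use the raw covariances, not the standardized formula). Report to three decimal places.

Cronbach's alpha = 0.413

Σσ²ᵢ = 0.81² + 0.91² + 1.53² + 0.79² = 4.4492
Covariances σ_ij = r_ij · s_i · s_j:
  σ(Item 1,Item 2) = 0.12 × 0.81 × 0.91 = 0.0885
  σ(Item 1,Item 3) = 0.26 × 0.81 × 1.53 = 0.3222
  σ(Item 1,Item 4) = 0.04 × 0.81 × 0.79 = 0.0256
  σ(Item 2,Item 3) = 0.25 × 0.91 × 1.53 = 0.3481
  σ(Item 2,Item 4) = 0.23 × 0.91 × 0.79 = 0.1653
  σ(Item 3,Item 4) = 0.04 × 1.53 × 0.79 = 0.0483
σ²_T = Σσ²ᵢ + 2·Σσ_ij = 4.4492 + 2 × 0.9980 = 6.4452
α = (4/3)·(1 − 4.4492/6.4452) = 0.413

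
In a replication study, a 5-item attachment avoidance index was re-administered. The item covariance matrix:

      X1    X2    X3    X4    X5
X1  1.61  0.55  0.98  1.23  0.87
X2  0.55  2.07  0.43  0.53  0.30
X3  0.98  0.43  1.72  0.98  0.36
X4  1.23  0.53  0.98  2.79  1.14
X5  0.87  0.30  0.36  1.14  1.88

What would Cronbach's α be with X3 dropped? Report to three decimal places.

α = 0.700

Remaining items: X1, X2, X4, X5 (k = 4).
ΣVar(i) = 1.61 + 2.07 + 2.79 + 1.88 = 8.35
Var(T) = 8.35 + 2 × 4.62 = 17.59
α (item deleted) = (4/3)·(1 − 8.35/17.59) = 0.700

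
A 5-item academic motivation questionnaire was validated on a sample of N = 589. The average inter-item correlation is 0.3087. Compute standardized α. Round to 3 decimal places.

α = 0.691

Standardized α = k·r̄ / (1 + (k−1)·r̄) = 5 × 0.3087 / (1 + 4 × 0.3087)
  = 1.5435 / 2.2348 = 0.691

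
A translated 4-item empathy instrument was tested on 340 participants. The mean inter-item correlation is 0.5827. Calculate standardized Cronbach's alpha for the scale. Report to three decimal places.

α = 0.848

Standardized α = k·r̄ / (1 + (k−1)·r̄) = 4 × 0.5827 / (1 + 3 × 0.5827)
  = 2.3308 / 2.7481 = 0.848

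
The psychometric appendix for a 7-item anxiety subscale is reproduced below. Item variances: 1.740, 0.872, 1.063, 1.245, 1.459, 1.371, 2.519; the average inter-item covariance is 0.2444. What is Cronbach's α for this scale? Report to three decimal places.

Σσᵢ² = 1.740 + 0.872 + 1.063 + 1.245 + 1.459 + 1.371 + 2.519 = 10.269
Sum of the 21 distinct covariances = 21 × 0.2444 = 5.1324
total variance = Σσᵢ² + 2·Σcov = 10.269 + 2 × 5.1324 = 20.5338
α = (7/6)·(1 − 10.269/20.5338) = 0.583

α = 0.583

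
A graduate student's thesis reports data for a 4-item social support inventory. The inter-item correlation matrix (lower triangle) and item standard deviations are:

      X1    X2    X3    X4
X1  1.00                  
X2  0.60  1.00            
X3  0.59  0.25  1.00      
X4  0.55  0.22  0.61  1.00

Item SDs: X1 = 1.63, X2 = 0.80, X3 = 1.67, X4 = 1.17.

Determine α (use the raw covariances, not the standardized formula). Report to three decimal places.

α = 0.775

Σσ²ᵢ = 1.63² + 0.80² + 1.67² + 1.17² = 7.4547
Covariances σ_ij = r_ij · s_i · s_j:
  σ(X1,X2) = 0.60 × 1.63 × 0.80 = 0.7824
  σ(X1,X3) = 0.59 × 1.63 × 1.67 = 1.6060
  σ(X1,X4) = 0.55 × 1.63 × 1.17 = 1.0489
  σ(X2,X3) = 0.25 × 0.80 × 1.67 = 0.3340
  σ(X2,X4) = 0.22 × 0.80 × 1.17 = 0.2059
  σ(X3,X4) = 0.61 × 1.67 × 1.17 = 1.1919
σ²_T = Σσ²ᵢ + 2·Σσ_ij = 7.4547 + 2 × 5.1691 = 17.7929
α = (4/3)·(1 − 7.4547/17.7929) = 0.775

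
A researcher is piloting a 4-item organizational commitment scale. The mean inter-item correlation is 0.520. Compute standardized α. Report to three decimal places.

α = 0.812

Standardized α = k·r̄ / (1 + (k−1)·r̄) = 4 × 0.520 / (1 + 3 × 0.520)
  = 2.0800 / 2.5600 = 0.812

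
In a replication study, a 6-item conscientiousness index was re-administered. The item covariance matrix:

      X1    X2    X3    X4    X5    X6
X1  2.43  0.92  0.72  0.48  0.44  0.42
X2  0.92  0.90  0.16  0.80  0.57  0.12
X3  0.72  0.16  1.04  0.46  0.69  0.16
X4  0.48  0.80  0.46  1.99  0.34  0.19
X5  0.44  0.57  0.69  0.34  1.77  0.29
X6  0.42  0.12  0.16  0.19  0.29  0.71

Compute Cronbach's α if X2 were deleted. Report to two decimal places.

Cronbach's α = 0.64

Remaining items: X1, X3, X4, X5, X6 (k = 5).
sum of item variances = 2.43 + 1.04 + 1.99 + 1.77 + 0.71 = 7.94
σ²_T = 7.94 + 2 × 4.19 = 16.32
α (item deleted) = (5/4)·(1 − 7.94/16.32) = 0.64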